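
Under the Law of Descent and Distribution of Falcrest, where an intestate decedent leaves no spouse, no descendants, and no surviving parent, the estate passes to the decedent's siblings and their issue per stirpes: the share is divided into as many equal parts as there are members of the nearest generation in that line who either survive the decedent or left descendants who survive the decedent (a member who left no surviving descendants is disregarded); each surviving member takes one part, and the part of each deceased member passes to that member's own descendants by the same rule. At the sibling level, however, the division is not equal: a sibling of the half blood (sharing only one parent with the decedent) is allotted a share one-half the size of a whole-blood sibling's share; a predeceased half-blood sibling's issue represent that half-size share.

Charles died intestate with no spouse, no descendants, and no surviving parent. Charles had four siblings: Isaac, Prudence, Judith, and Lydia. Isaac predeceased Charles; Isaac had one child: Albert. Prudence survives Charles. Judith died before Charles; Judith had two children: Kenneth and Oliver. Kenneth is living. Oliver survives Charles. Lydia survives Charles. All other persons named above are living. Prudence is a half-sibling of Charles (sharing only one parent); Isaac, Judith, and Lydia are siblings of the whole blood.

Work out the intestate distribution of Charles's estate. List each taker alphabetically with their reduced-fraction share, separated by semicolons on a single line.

No spouse, descendants, or parent survives, so the estate passes to Charles's siblings per stirpes.
Half-blood siblings count for one-half the weight of whole-blood siblings at the initial division.
Dividing 1 in proportion to weights (total weight 7/2): Isaac (weight 1) → 2/7; Prudence (weight 1/2) → 1/7; Judith (weight 1) → 2/7; Lydia (weight 1) → 2/7.
Isaac predeceased; the 2/7 allotted to Isaac's branch passes to Isaac's issue by representation.
Albert is the sole taker at this level and receives the full 2/7.
Prudence is living and takes 1/7.
Judith predeceased; the 2/7 allotted to Judith's branch passes to Judith's issue by representation.
The 2/7 is divided into 2 equal shares of 1/7 among Kenneth, Oliver.
Kenneth is living and takes 1/7.
Oliver is living and takes 1/7.
Lydia is living and takes 2/7.

Albert 2/7; Kenneth 1/7; Lydia 2/7; Oliver 1/7; Prudence 1/7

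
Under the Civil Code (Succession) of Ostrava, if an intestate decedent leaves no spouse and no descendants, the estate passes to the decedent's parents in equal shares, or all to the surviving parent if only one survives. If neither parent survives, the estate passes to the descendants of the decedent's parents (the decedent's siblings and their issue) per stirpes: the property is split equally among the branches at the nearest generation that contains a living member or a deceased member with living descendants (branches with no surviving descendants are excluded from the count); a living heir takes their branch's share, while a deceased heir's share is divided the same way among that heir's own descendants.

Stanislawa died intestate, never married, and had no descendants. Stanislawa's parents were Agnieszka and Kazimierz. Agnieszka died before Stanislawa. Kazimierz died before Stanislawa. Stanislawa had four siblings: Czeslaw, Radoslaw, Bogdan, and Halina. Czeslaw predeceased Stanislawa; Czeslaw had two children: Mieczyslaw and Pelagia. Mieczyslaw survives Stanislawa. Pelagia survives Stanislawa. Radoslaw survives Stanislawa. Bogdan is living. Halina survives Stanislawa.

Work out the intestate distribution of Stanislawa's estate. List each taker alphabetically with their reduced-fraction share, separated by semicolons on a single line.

Neither parent survives and there are no descendants, so the estate passes to Stanislawa's siblings and their issue per stirpes.
The estate is divided into 4 equal shares of 1/4 among Czeslaw, Radoslaw, Bogdan, Halina.
Czeslaw predeceased; the 1/4 allotted to Czeslaw's branch passes to Czeslaw's issue by representation.
The 1/4 is divided into 2 equal shares of 1/8 among Mieczyslaw, Pelagia.
Mieczyslaw is living and takes 1/8.
Pelagia is living and takes 1/8.
Radoslaw is living and takes 1/4.
Bogdan is living and takes 1/4.
Halina is living and takes 1/4.

Bogdan 1/4; Halina 1/4; Mieczyslaw 1/8; Pelagia 1/8; Radoslaw 1/4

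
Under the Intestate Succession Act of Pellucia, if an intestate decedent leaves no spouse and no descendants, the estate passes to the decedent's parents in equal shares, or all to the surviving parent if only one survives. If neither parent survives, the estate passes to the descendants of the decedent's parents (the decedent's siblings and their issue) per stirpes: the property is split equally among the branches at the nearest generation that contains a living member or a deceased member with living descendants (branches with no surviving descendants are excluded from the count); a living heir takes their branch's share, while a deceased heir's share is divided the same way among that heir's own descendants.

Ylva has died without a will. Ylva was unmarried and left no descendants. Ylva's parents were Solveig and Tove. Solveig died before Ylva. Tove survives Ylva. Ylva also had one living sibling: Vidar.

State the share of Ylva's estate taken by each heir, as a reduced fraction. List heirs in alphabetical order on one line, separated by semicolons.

Only one parent, Tove, survives, so Tove takes the entire estate. The siblings take nothing because a surviving parent has priority.

Tove 1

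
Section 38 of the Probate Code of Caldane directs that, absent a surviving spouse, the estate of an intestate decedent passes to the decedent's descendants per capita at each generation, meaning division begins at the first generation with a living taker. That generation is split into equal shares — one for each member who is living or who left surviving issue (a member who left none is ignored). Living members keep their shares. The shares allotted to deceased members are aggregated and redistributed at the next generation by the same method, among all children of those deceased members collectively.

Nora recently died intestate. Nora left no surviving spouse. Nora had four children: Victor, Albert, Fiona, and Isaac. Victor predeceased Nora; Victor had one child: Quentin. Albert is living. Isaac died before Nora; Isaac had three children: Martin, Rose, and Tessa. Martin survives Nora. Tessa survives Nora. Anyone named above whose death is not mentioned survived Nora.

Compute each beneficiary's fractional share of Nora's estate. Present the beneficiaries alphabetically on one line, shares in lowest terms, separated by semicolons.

Albert 1/4; Fiona 1/4; Martin 1/8; Quentin 1/8; Rose 1/8; Tessa 1/8

There is no surviving spouse, so the entire estate passes to Nora's descendants per capita at each generation.
At generation 1 (Victor, Albert, Fiona, Isaac) there are 4 shares of (1)/4 = 1/4 each.
Living: Albert and Fiona — each takes 1/4.
Deceased: Victor and Isaac. Their combined 1/2 is pooled and carried to generation 2.
At generation 2 (Quentin, Martin, Rose, Tessa) there are 4 shares of (1/2)/4 = 1/8 each.
Living: Quentin, Martin, Rose, and Tessa — each takes 1/8.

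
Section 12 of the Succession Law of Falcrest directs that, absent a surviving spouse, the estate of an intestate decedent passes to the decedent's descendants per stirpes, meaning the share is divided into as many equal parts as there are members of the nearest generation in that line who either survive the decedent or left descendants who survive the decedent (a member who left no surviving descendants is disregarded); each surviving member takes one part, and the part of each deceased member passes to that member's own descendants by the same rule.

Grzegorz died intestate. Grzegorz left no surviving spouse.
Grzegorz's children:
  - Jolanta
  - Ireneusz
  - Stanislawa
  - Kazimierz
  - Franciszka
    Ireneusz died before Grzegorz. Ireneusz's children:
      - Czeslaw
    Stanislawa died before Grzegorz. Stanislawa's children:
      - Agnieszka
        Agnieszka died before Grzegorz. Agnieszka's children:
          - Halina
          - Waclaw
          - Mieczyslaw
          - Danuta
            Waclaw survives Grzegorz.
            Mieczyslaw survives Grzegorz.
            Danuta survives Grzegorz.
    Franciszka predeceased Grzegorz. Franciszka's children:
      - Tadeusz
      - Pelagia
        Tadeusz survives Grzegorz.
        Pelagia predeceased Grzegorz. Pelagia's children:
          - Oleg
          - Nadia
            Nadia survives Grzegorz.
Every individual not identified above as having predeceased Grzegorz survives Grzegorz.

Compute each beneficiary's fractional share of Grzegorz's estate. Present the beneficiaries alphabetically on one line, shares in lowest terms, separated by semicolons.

Czeslaw 1/5; Danuta 1/20; Halina 1/20; Jolanta 1/5; Kazimierz 1/5; Mieczyslaw 1/20; Nadia 1/20; Oleg 1/20; Tadeusz 1/10; Waclaw 1/20

There is no surviving spouse, so the entire estate passes to Grzegorz's descendants per stirpes.
The estate is divided into 5 equal shares of 1/5 among Jolanta, Ireneusz, Stanislawa, Kazimierz, Franciszka.
Jolanta is living and takes 1/5.
Ireneusz predeceased; the 1/5 allotted to Ireneusz's branch passes to Ireneusz's issue by representation.
Czeslaw is the sole taker at this level and receives the full 1/5.
Stanislawa predeceased; the 1/5 allotted to Stanislawa's branch passes to Stanislawa's issue by representation.
Agnieszka's line is the sole branch at this level, so the full 1/5 passes to Agnieszka's issue by representation.
The 1/5 is divided into 4 equal shares of 1/20 among Halina, Waclaw, Mieczyslaw, Danuta.
Halina is living and takes 1/20.
Waclaw is living and takes 1/20.
Mieczyslaw is living and takes 1/20.
Danuta is living and takes 1/20.
Kazimierz is living and takes 1/5.
Franciszka predeceased; the 1/5 allotted to Franciszka's branch passes to Franciszka's issue by representation.
The 1/5 is divided into 2 equal shares of 1/10 among Tadeusz, Pelagia.
Tadeusz is living and takes 1/10.
Pelagia predeceased; the 1/10 allotted to Pelagia's branch passes to Pelagia's issue by representation.
The 1/10 is divided into 2 equal shares of 1/20 among Oleg, Nadia.
Oleg is living and takes 1/20.
Nadia is living and takes 1/20.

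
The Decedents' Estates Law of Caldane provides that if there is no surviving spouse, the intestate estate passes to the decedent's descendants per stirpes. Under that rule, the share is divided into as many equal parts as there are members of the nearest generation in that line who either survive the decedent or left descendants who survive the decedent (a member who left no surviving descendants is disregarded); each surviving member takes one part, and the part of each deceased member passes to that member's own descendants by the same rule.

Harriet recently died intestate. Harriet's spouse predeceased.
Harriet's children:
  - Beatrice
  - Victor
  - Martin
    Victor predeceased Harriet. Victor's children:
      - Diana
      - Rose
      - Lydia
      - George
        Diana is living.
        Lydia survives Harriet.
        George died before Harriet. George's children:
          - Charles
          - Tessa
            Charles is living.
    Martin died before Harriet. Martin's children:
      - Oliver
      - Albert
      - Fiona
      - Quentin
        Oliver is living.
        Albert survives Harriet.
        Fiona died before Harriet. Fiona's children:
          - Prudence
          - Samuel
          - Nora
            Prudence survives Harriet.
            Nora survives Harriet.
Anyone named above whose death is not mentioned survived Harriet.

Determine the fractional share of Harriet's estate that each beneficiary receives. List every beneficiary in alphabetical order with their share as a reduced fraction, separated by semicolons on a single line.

Albert 1/12; Beatrice 1/3; Charles 1/24; Diana 1/12; Lydia 1/12; Nora 1/36; Oliver 1/12; Prudence 1/36; Quentin 1/12; Rose 1/12; Samuel 1/36; Tessa 1/24

There is no surviving spouse, so the entire estate passes to Harriet's descendants per stirpes.
The estate is divided into 3 equal shares of 1/3 among Beatrice, Victor, Martin.
Beatrice is living and takes 1/3.
Victor predeceased; the 1/3 allotted to Victor's branch passes to Victor's issue by representation.
The 1/3 is divided into 4 equal shares of 1/12 among Diana, Rose, Lydia, George.
Diana is living and takes 1/12.
Rose is living and takes 1/12.
Lydia is living and takes 1/12.
George predeceased; the 1/12 allotted to George's branch passes to George's issue by representation.
The 1/12 is divided into 2 equal shares of 1/24 among Charles, Tessa.
Charles is living and takes 1/24.
Tessa is living and takes 1/24.
Martin predeceased; the 1/3 allotted to Martin's branch passes to Martin's issue by representation.
The 1/3 is divided into 4 equal shares of 1/12 among Oliver, Albert, Fiona, Quentin.
Oliver is living and takes 1/12.
Albert is living and takes 1/12.
Fiona predeceased; the 1/12 allotted to Fiona's branch passes to Fiona's issue by representation.
The 1/12 is divided into 3 equal shares of 1/36 among Prudence, Samuel, Nora.
Prudence is living and takes 1/36.
Samuel is living and takes 1/36.
Nora is living and takes 1/36.
Quentin is living and takes 1/12.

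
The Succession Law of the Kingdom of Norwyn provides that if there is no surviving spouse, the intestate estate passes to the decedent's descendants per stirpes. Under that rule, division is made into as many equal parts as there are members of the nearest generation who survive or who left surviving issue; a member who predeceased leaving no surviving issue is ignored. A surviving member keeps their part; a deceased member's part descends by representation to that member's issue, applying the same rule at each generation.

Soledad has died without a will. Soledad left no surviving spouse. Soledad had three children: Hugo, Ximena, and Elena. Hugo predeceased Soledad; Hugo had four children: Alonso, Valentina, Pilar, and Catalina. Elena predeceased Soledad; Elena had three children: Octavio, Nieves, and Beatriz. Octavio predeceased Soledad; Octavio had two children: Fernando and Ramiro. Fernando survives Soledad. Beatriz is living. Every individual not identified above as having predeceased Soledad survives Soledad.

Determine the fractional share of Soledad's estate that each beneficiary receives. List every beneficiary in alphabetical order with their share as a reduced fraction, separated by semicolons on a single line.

Alonso 1/12; Beatriz 1/9; Catalina 1/12; Fernando 1/18; Nieves 1/9; Pilar 1/12; Ramiro 1/18; Valentina 1/12; Ximena 1/3

There is no surviving spouse, so the entire estate passes to Soledad's descendants per stirpes.
The estate is divided into 3 equal shares of 1/3 among Hugo, Ximena, Elena.
Hugo predeceased; the 1/3 allotted to Hugo's branch passes to Hugo's issue by representation.
The 1/3 is divided into 4 equal shares of 1/12 among Alonso, Valentina, Pilar, Catalina.
Alonso is living and takes 1/12.
Valentina is living and takes 1/12.
Pilar is living and takes 1/12.
Catalina is living and takes 1/12.
Ximena is living and takes 1/3.
Elena predeceased; the 1/3 allotted to Elena's branch passes to Elena's issue by representation.
The 1/3 is divided into 3 equal shares of 1/9 among Octavio, Nieves, Beatriz.
Octavio predeceased; the 1/9 allotted to Octavio's branch passes to Octavio's issue by representation.
The 1/9 is divided into 2 equal shares of 1/18 among Fernando, Ramiro.
Fernando is living and takes 1/18.
Ramiro is living and takes 1/18.
Nieves is living and takes 1/9.
Beatriz is living and takes 1/9.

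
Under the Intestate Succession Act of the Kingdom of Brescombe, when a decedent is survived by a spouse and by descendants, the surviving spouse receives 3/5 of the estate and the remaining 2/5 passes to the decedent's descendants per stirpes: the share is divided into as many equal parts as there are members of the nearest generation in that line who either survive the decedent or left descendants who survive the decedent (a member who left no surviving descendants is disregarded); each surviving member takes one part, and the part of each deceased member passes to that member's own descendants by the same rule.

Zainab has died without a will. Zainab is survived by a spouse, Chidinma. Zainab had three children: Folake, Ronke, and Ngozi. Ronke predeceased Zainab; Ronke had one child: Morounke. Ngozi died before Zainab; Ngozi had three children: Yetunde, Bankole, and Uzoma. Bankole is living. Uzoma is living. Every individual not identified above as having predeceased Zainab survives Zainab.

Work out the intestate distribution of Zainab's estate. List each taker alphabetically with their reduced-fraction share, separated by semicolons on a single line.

Bankole 2/45; Chidinma 3/5; Folake 2/15; Morounke 2/15; Uzoma 2/45; Yetunde 2/45

Chidinma, as surviving spouse, takes 3/5.
The remaining 2/5 passes to Zainab's descendants per stirpes.
The 2/5 is divided into 3 equal shares of 2/15 among Folake, Ronke, Ngozi.
Folake is living and takes 2/15.
Ronke predeceased; the 2/15 allotted to Ronke's branch passes to Ronke's issue by representation.
Morounke is the sole taker at this level and receives the full 2/15.
Ngozi predeceased; the 2/15 allotted to Ngozi's branch passes to Ngozi's issue by representation.
The 2/15 is divided into 3 equal shares of 2/45 among Yetunde, Bankole, Uzoma.
Yetunde is living and takes 2/45.
Bankole is living and takes 2/45.
Uzoma is living and takes 2/45.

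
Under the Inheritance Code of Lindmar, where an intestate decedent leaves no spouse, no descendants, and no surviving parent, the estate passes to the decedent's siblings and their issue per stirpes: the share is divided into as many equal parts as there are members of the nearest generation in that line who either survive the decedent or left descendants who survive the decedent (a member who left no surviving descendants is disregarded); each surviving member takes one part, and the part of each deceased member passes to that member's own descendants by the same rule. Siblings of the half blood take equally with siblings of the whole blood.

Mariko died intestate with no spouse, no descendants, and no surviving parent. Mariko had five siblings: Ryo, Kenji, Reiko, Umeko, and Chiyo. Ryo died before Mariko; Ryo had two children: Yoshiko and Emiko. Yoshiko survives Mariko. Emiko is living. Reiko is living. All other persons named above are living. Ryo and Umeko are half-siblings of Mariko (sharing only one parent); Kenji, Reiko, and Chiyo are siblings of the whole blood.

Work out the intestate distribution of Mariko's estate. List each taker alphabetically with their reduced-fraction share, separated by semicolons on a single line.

Chiyo 1/5; Emiko 1/10; Kenji 1/5; Reiko 1/5; Umeko 1/5; Yoshiko 1/10

No spouse, descendants, or parent survives, so the estate passes to Mariko's siblings per stirpes.
Half-blood and whole-blood siblings take equally under the stated rule.
The estate is divided into 5 equal shares of 1/5 among Ryo, Kenji, Reiko, Umeko, Chiyo.
Ryo predeceased; the 1/5 allotted to Ryo's branch passes to Ryo's issue by representation.
The 1/5 is divided into 2 equal shares of 1/10 among Yoshiko, Emiko.
Yoshiko is living and takes 1/10.
Emiko is living and takes 1/10.
Kenji is living and takes 1/5.
Reiko is living and takes 1/5.
Umeko is living and takes 1/5.
Chiyo is living and takes 1/5.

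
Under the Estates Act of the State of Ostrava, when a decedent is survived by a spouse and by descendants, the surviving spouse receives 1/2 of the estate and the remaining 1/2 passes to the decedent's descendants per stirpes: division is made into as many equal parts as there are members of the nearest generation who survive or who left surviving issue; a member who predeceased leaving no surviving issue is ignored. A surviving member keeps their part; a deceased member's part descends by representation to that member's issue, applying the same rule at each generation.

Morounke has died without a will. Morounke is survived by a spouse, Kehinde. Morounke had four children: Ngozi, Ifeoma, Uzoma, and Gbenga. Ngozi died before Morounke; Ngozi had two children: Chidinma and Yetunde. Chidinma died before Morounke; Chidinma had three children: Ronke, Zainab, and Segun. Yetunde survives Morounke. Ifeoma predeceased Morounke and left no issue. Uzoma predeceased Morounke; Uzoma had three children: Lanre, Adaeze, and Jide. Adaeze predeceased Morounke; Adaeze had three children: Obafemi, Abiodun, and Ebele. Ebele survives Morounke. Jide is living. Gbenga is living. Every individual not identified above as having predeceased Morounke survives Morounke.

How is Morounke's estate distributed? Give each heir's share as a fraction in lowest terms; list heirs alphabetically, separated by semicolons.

Kehinde, as surviving spouse, takes 1/2.
The remaining 1/2 passes to Morounke's descendants per stirpes.
Ifeoma left no surviving issue, so that branch lapses and is disregarded.
The 1/2 is divided into 3 equal shares of 1/6 among Ngozi, Uzoma, Gbenga.
Ngozi predeceased; the 1/6 allotted to Ngozi's branch passes to Ngozi's issue by representation.
The 1/6 is divided into 2 equal shares of 1/12 among Chidinma, Yetunde.
Chidinma predeceased; the 1/12 allotted to Chidinma's branch passes to Chidinma's issue by representation.
The 1/12 is divided into 3 equal shares of 1/36 among Ronke, Zainab, Segun.
Ronke is living and takes 1/36.
Zainab is living and takes 1/36.
Segun is living and takes 1/36.
Yetunde is living and takes 1/12.
Uzoma predeceased; the 1/6 allotted to Uzoma's branch passes to Uzoma's issue by representation.
The 1/6 is divided into 3 equal shares of 1/18 among Lanre, Adaeze, Jide.
Lanre is living and takes 1/18.
Adaeze predeceased; the 1/18 allotted to Adaeze's branch passes to Adaeze's issue by representation.
The 1/18 is divided into 3 equal shares of 1/54 among Obafemi, Abiodun, Ebele.
Obafemi is living and takes 1/54.
Abiodun is living and takes 1/54.
Ebele is living and takes 1/54.
Jide is living and takes 1/18.
Gbenga is living and takes 1/6.

Abiodun 1/54; Ebele 1/54; Gbenga 1/6; Jide 1/18; Kehinde 1/2; Lanre 1/18; Obafemi 1/54; Ronke 1/36; Segun 1/36; Yetunde 1/12; Zainab 1/36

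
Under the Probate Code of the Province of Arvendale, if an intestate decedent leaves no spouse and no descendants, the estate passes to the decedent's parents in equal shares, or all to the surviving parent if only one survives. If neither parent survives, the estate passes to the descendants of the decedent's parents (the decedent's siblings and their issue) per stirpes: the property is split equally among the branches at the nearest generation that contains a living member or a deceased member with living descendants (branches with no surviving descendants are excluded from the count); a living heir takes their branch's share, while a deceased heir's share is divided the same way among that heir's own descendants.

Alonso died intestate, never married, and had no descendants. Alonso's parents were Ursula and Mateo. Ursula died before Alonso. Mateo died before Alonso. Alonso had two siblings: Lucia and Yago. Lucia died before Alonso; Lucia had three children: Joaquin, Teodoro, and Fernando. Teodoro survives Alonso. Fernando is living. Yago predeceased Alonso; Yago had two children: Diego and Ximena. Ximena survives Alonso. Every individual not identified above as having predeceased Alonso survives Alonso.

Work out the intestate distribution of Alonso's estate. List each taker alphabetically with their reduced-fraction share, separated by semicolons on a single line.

Neither parent survives and there are no descendants, so the estate passes to Alonso's siblings and their issue per stirpes.
The estate is divided into 2 equal shares of 1/2 among Lucia, Yago.
Lucia predeceased; the 1/2 allotted to Lucia's branch passes to Lucia's issue by representation.
The 1/2 is divided into 3 equal shares of 1/6 among Joaquin, Teodoro, Fernando.
Joaquin is living and takes 1/6.
Teodoro is living and takes 1/6.
Fernando is living and takes 1/6.
Yago predeceased; the 1/2 allotted to Yago's branch passes to Yago's issue by representation.
The 1/2 is divided into 2 equal shares of 1/4 among Diego, Ximena.
Diego is living and takes 1/4.
Ximena is living and takes 1/4.

Diego 1/4; Fernando 1/6; Joaquin 1/6; Teodoro 1/6; Ximena 1/4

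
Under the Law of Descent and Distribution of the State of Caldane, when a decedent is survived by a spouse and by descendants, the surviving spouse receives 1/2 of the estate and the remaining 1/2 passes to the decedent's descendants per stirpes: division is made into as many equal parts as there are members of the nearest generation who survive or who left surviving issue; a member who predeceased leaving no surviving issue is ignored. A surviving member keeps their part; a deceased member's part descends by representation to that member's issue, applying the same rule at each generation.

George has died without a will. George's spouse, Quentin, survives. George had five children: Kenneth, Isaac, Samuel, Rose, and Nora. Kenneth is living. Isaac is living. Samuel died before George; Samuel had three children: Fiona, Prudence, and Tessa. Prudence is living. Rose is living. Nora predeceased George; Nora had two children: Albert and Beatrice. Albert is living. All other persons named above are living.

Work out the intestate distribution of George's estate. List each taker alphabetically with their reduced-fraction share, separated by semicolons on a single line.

Albert 1/20; Beatrice 1/20; Fiona 1/30; Isaac 1/10; Kenneth 1/10; Prudence 1/30; Quentin 1/2; Rose 1/10; Tessa 1/30

Quentin, as surviving spouse, takes 1/2.
The remaining 1/2 passes to George's descendants per stirpes.
The 1/2 is divided into 5 equal shares of 1/10 among Kenneth, Isaac, Samuel, Rose, Nora.
Kenneth is living and takes 1/10.
Isaac is living and takes 1/10.
Samuel predeceased; the 1/10 allotted to Samuel's branch passes to Samuel's issue by representation.
The 1/10 is divided into 3 equal shares of 1/30 among Fiona, Prudence, Tessa.
Fiona is living and takes 1/30.
Prudence is living and takes 1/30.
Tessa is living and takes 1/30.
Rose is living and takes 1/10.
Nora predeceased; the 1/10 allotted to Nora's branch passes to Nora's issue by representation.
The 1/10 is divided into 2 equal shares of 1/20 among Albert, Beatrice.
Albert is living and takes 1/20.
Beatrice is living and takes 1/20.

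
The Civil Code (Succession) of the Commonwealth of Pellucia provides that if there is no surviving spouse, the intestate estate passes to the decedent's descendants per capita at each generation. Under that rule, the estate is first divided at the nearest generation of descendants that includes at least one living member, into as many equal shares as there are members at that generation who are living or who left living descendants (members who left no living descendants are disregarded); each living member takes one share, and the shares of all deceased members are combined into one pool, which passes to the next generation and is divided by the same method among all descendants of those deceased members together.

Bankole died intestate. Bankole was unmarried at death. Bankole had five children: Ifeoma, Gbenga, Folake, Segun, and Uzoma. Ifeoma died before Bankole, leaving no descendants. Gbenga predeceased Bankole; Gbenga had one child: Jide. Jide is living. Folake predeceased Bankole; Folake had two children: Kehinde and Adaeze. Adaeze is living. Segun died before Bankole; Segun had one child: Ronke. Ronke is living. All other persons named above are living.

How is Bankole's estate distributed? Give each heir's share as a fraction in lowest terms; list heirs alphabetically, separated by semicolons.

There is no surviving spouse, so the entire estate passes to Bankole's descendants per capita at each generation.
At generation 1 (Gbenga, Folake, Segun, Uzoma) there are 4 shares of (1)/4 = 1/4 each.
Living: Uzoma — each takes 1/4.
Deceased: Gbenga, Folake, and Segun. Their combined 3/4 is pooled and carried to generation 2.
At generation 2 (Jide, Kehinde, Adaeze, Ronke) there are 4 shares of (3/4)/4 = 3/16 each.
Living: Jide, Kehinde, Adaeze, and Ronke — each takes 3/16.

Adaeze 3/16; Jide 3/16; Kehinde 3/16; Ronke 3/16; Uzoma 1/4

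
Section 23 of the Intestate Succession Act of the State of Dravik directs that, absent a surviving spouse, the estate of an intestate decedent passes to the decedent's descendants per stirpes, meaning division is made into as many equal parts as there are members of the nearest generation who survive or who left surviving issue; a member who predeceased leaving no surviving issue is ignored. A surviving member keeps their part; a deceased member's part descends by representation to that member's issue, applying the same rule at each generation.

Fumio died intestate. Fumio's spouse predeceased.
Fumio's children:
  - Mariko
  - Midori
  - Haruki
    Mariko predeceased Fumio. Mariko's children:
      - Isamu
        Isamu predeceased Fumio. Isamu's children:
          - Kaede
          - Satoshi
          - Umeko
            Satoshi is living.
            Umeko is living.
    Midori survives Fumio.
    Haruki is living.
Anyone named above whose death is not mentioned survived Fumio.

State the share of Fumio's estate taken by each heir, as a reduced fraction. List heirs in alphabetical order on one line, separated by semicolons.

Haruki 1/3; Kaede 1/9; Midori 1/3; Satoshi 1/9; Umeko 1/9

There is no surviving spouse, so the entire estate passes to Fumio's descendants per stirpes.
The estate is divided into 3 equal shares of 1/3 among Mariko, Midori, Haruki.
Mariko predeceased; the 1/3 allotted to Mariko's branch passes to Mariko's issue by representation.
Isamu's line is the sole branch at this level, so the full 1/3 passes to Isamu's issue by representation.
The 1/3 is divided into 3 equal shares of 1/9 among Kaede, Satoshi, Umeko.
Kaede is living and takes 1/9.
Satoshi is living and takes 1/9.
Umeko is living and takes 1/9.
Midori is living and takes 1/3.
Haruki is living and takes 1/3.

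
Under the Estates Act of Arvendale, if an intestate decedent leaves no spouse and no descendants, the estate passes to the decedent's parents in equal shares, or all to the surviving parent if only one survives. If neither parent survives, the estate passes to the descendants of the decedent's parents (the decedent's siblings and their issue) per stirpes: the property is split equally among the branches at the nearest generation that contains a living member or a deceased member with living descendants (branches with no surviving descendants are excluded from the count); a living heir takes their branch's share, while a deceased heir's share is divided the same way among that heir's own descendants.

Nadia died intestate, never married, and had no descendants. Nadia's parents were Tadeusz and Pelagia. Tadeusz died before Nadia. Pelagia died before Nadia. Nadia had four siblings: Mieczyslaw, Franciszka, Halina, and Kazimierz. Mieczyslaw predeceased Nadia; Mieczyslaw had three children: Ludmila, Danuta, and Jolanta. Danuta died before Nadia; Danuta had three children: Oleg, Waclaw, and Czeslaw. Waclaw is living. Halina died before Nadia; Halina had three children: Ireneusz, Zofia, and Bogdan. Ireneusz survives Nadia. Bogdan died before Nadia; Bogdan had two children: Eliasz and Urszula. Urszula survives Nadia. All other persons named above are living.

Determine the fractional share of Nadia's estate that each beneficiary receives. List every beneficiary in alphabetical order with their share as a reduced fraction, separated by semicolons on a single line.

Neither parent survives and there are no descendants, so the estate passes to Nadia's siblings and their issue per stirpes.
The estate is divided into 4 equal shares of 1/4 among Mieczyslaw, Franciszka, Halina, Kazimierz.
Mieczyslaw predeceased; the 1/4 allotted to Mieczyslaw's branch passes to Mieczyslaw's issue by representation.
The 1/4 is divided into 3 equal shares of 1/12 among Ludmila, Danuta, Jolanta.
Ludmila is living and takes 1/12.
Danuta predeceased; the 1/12 allotted to Danuta's branch passes to Danuta's issue by representation.
The 1/12 is divided into 3 equal shares of 1/36 among Oleg, Waclaw, Czeslaw.
Oleg is living and takes 1/36.
Waclaw is living and takes 1/36.
Czeslaw is living and takes 1/36.
Jolanta is living and takes 1/12.
Franciszka is living and takes 1/4.
Halina predeceased; the 1/4 allotted to Halina's branch passes to Halina's issue by representation.
The 1/4 is divided into 3 equal shares of 1/12 among Ireneusz, Zofia, Bogdan.
Ireneusz is living and takes 1/12.
Zofia is living and takes 1/12.
Bogdan predeceased; the 1/12 allotted to Bogdan's branch passes to Bogdan's issue by representation.
The 1/12 is divided into 2 equal shares of 1/24 among Eliasz, Urszula.
Eliasz is living and takes 1/24.
Urszula is living and takes 1/24.
Kazimierz is living and takes 1/4.

Czeslaw 1/36; Eliasz 1/24; Franciszka 1/4; Ireneusz 1/12; Jolanta 1/12; Kazimierz 1/4; Ludmila 1/12; Oleg 1/36; Urszula 1/24; Waclaw 1/36; Zofia 1/12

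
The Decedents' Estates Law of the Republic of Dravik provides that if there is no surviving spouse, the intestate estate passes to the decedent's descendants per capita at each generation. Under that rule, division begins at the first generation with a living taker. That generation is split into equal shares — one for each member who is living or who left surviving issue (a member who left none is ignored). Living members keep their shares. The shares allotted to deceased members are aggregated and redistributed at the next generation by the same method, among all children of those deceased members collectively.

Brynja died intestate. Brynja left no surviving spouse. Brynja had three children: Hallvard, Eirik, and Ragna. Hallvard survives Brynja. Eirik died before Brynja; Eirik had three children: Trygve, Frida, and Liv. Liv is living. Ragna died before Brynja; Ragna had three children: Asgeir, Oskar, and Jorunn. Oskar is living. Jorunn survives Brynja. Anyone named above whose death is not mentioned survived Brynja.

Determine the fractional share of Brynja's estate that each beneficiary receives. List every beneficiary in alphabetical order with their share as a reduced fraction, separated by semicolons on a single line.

There is no surviving spouse, so the entire estate passes to Brynja's descendants per capita at each generation.
At generation 1 (Hallvard, Eirik, Ragna) there are 3 shares of (1)/3 = 1/3 each.
Living: Hallvard — each takes 1/3.
Deceased: Eirik and Ragna. Their combined 2/3 is pooled and carried to generation 2.
At generation 2 (Trygve, Frida, Liv, Asgeir, Oskar, Jorunn) there are 6 shares of (2/3)/6 = 1/9 each.
Living: Trygve, Frida, Liv, Asgeir, Oskar, and Jorunn — each takes 1/9.

Asgeir 1/9; Frida 1/9; Hallvard 1/3; Jorunn 1/9; Liv 1/9; Oskar 1/9; Trygve 1/9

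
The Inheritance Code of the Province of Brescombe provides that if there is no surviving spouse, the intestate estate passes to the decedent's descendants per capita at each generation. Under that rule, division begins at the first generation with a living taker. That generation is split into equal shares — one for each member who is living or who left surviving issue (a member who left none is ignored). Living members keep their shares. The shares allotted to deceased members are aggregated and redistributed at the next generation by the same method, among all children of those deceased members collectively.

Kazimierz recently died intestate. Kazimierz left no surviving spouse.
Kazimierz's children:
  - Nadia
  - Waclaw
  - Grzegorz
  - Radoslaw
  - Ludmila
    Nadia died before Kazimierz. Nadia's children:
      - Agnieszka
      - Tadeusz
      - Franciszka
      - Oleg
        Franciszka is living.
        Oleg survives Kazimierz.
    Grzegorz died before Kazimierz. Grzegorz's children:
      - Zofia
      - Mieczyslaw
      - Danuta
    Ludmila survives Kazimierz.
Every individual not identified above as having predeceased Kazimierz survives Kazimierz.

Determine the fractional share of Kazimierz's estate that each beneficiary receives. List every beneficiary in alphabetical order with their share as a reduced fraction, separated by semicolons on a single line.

There is no surviving spouse, so the entire estate passes to Kazimierz's descendants per capita at each generation.
At generation 1 (Nadia, Waclaw, Grzegorz, Radoslaw, Ludmila) there are 5 shares of (1)/5 = 1/5 each.
Living: Waclaw, Radoslaw, and Ludmila — each takes 1/5.
Deceased: Nadia and Grzegorz. Their combined 2/5 is pooled and carried to generation 2.
At generation 2 (Agnieszka, Tadeusz, Franciszka, Oleg, Zofia, Mieczyslaw, Danuta) there are 7 shares of (2/5)/7 = 2/35 each.
Living: Agnieszka, Tadeusz, Franciszka, Oleg, Zofia, Mieczyslaw, and Danuta — each takes 2/35.

Agnieszka 2/35; Danuta 2/35; Franciszka 2/35; Ludmila 1/5; Mieczyslaw 2/35; Oleg 2/35; Radoslaw 1/5; Tadeusz 2/35; Waclaw 1/5; Zofia 2/35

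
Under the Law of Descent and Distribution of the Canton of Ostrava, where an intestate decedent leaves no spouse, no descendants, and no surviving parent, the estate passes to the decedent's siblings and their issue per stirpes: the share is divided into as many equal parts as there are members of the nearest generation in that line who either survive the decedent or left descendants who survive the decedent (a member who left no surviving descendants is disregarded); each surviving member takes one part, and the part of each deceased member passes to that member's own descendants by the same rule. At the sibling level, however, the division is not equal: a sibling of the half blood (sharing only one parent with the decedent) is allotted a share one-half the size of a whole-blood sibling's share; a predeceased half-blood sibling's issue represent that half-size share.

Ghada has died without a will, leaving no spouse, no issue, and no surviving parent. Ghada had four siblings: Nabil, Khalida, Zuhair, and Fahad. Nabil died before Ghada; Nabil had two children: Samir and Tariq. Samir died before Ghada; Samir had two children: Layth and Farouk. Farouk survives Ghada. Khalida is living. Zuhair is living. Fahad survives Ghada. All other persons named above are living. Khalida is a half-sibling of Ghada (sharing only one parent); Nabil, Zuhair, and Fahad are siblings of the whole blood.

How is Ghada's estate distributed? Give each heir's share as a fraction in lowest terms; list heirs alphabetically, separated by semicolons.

No spouse, descendants, or parent survives, so the estate passes to Ghada's siblings per stirpes.
Half-blood siblings count for one-half the weight of whole-blood siblings at the initial division.
Dividing 1 in proportion to weights (total weight 7/2): Nabil (weight 1) → 2/7; Khalida (weight 1/2) → 1/7; Zuhair (weight 1) → 2/7; Fahad (weight 1) → 2/7.
Nabil predeceased; the 2/7 allotted to Nabil's branch passes to Nabil's issue by representation.
The 2/7 is divided into 2 equal shares of 1/7 among Samir, Tariq.
Samir predeceased; the 1/7 allotted to Samir's branch passes to Samir's issue by representation.
The 1/7 is divided into 2 equal shares of 1/14 among Layth, Farouk.
Layth is living and takes 1/14.
Farouk is living and takes 1/14.
Tariq is living and takes 1/7.
Khalida is living and takes 1/7.
Zuhair is living and takes 2/7.
Fahad is living and takes 2/7.

Fahad 2/7; Farouk 1/14; Khalida 1/7; Layth 1/14; Tariq 1/7; Zuhair 2/7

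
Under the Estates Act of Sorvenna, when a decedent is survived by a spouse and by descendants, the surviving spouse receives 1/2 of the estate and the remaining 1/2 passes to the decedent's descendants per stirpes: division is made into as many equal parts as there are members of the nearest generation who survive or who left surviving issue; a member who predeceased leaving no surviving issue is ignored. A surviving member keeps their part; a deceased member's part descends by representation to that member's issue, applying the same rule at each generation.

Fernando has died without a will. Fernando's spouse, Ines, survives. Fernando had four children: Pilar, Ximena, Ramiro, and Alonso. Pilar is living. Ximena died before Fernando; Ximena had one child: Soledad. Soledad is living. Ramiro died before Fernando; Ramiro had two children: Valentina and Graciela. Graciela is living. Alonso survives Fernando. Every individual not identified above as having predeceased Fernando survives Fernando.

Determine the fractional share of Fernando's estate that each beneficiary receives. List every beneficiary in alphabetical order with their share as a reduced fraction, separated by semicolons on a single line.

Alonso 1/8; Graciela 1/16; Ines 1/2; Pilar 1/8; Soledad 1/8; Valentina 1/16

Ines, as surviving spouse, takes 1/2.
The remaining 1/2 passes to Fernando's descendants per stirpes.
The 1/2 is divided into 4 equal shares of 1/8 among Pilar, Ximena, Ramiro, Alonso.
Pilar is living and takes 1/8.
Ximena predeceased; the 1/8 allotted to Ximena's branch passes to Ximena's issue by representation.
Soledad is the sole taker at this level and receives the full 1/8.
Ramiro predeceased; the 1/8 allotted to Ramiro's branch passes to Ramiro's issue by representation.
The 1/8 is divided into 2 equal shares of 1/16 among Valentina, Graciela.
Valentina is living and takes 1/16.
Graciela is living and takes 1/16.
Alonso is living and takes 1/8.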